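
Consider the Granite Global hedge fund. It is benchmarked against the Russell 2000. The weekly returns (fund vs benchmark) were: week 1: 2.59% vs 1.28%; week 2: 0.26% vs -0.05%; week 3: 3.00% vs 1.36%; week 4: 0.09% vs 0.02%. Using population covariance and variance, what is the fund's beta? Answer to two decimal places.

1.96

r̄p = 1.4850%,  r̄m = 0.6525%
Cov = Σ(rp − r̄p)(rm − r̄m) / 4 = 0.8770
Var(rm) = Σ(rm − r̄m)² / 4 = 0.4470
β = Cov / Var = 0.8770 / 0.4470 = 1.9620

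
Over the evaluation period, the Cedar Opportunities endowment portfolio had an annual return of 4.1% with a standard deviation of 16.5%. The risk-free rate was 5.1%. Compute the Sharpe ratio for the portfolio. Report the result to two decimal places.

-0.06

Sharpe = (Rp − Rf) / σp = (4.1% − 5.1%) / 16.5% = -1.00% / 16.5% = -0.0606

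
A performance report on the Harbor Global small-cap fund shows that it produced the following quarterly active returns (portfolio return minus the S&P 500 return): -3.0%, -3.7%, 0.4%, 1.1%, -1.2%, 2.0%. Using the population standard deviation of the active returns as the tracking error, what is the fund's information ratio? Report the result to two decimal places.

Mean return r̄ = -4.40 / 6 = -0.7333%
Σ(r − r̄)² = (-3 − (-0.7333))² + (-3.7 − (-0.7333))² + (0.4 − (-0.7333))² + … = 26.2733
population σ = √(26.2733 / 6) = √4.3789 = 2.0926%
IR = r̄ / tracking error = -0.7333 / 2.0926 = -0.3504

-0.35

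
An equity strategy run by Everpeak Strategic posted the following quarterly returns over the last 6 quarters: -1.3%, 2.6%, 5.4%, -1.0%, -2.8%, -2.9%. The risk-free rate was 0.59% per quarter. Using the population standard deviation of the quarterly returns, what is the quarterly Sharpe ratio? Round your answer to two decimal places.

Mean return μ = 0.00 / 6 = 0.0000%
Population std dev = √[54.8600 / 6] = 3.0238%
Sharpe = (μ − rf) / σ = (0.0000 − 0.59) / 3.0238 = -0.5900 / 3.0238 = -0.1951

-0.20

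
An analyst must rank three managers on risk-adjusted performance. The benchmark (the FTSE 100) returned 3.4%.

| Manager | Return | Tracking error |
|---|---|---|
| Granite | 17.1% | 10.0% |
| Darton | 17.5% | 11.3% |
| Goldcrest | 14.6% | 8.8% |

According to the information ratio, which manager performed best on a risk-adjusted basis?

Granite

Granite: IR = (17.1% − 3.4%) / 10.0% = 1.370
Darton: IR = (17.5% − 3.4%) / 11.3% = 1.248
Goldcrest: IR = (14.6% − 3.4%) / 8.8% = 1.273
Highest: Granite (1.370).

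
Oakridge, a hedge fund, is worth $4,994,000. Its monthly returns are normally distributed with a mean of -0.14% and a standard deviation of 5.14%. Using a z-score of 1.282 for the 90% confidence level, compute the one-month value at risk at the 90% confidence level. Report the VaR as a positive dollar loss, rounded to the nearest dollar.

Return at the 90% tail: μ − z·σ = -0.14% − 1.282 × 5.14% = -0.14 − 6.58948 = -6.72948%
VaR = −(-6.72948%) × $4,994,000 = 6.72948% × $4,994,000 = $336,070

$336,070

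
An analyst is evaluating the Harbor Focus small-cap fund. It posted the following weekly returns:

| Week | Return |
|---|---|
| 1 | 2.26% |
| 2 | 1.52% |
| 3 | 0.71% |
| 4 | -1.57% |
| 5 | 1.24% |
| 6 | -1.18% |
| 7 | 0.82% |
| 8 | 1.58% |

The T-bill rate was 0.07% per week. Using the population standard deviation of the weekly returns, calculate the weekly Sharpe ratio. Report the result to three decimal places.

Mean return r̄ = 5.380 / 8 = 0.6725%
Population σ = √[Σ(r − r̄)² / 8] = √[12.8678 / 8] = √1.6085 = 1.2683%
Sharpe = (r̄ − rf) / σ = (0.6725 − 0.07) / 1.2683 = 0.6025 / 1.2683 = 0.4750

0.475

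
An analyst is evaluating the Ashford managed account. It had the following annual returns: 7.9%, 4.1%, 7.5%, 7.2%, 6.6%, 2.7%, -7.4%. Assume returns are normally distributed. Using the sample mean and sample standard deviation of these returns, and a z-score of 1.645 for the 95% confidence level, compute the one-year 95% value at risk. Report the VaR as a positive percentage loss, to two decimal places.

r̄ = (7.9 + 4.1 + 7.5 + 7.2 + 6.6 + 2.7 − 7.4) / 7 = 28.60 / 7 = 4.0857%
Sample std dev = √[176.0686 / 6] = 5.4171%
VaR = −(r̄ − z·σ) = −(4.0857 − 1.645 × 5.4171) = −(-4.8254) = 4.8254%

4.83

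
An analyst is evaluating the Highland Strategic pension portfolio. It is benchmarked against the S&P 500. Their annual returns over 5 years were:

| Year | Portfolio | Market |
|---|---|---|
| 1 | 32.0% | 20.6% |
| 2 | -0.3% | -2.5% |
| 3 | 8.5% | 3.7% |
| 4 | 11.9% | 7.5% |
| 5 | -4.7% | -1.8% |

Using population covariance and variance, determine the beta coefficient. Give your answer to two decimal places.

1.50

r̄p = 9.4800%,  r̄m = 5.5000%
Cov = Σ(rp − r̄p)(rm − r̄m) / 5 = 105.6820
Var(rm) = Σ(rm − r̄m)² / 5 = 70.5080
β = Cov / Var = 105.6820 / 70.5080 = 1.4989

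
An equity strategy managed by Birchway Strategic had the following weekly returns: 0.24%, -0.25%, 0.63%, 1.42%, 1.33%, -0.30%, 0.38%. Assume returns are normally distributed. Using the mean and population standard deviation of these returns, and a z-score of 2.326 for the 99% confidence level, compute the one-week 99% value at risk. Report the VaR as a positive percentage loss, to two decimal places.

0.99

Mean return r̄ = 3.450 / 7 = 0.4929%
Σ(r − r̄)² = (0.24 − 0.4929)² + (-0.25 − 0.4929)² + (0.63 − 0.4929)² + … = 2.8363
population σ = √(2.8363 / 7) = √0.4052 = 0.6366%
VaR = −(r̄ − z·σ) = −(0.4929 − 2.326 × 0.6366) = −(-0.9878) = 0.9878%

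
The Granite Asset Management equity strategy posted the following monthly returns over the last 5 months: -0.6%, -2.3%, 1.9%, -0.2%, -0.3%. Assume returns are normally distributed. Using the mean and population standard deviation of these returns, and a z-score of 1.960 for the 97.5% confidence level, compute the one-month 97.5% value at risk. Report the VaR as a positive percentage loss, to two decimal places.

2.92

μ = (-0.6 − 2.3 + 1.9 − 0.2 − 0.3) / 5 = -1.50 / 5 = -0.3000%
Population σ = √[Σ(r − μ)² / 5] = √[8.9400 / 5] = √1.7880 = 1.3372%
VaR = −(μ − z·σ) = −(-0.3000 − 1.960 × 1.3372) = −(-2.9209) = 2.9209%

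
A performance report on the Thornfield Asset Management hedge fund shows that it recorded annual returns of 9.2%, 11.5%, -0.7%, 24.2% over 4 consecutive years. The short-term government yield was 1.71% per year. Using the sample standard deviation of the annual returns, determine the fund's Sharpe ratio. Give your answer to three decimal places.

0.912

Mean return μ = 44.20 / 4 = 11.0500%
Sample std dev = √[314.6100 / 3] = 10.2406%
Sharpe = (μ − rf) / σ = (11.0500 − 1.71) / 10.2406 = 9.3400 / 10.2406 = 0.9121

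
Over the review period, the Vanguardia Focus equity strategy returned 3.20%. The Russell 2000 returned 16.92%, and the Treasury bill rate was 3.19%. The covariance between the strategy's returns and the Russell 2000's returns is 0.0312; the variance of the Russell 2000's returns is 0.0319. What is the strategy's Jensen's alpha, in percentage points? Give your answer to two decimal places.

β = Cov / Var = 0.0312 / 0.0319 = 0.9781
E[R] = Rf + β(Rm − Rf) = 3.19% + 0.9781 × (16.92% − 3.19%) = 16.6193%
α = Rp − E[R] = 3.20% − 16.6193% = -13.4193

-13.42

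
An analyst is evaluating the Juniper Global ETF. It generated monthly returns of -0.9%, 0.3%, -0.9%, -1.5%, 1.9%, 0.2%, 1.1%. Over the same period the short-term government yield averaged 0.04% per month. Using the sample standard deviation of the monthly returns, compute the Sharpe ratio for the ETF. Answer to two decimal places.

Mean return r̄ = 0.20 / 7 = 0.0286%
Sample std dev = √[8.8143 / 6] = 1.2120%
Sharpe = (r̄ − rf) / σ = (0.0286 − 0.04) / 1.2120 = -0.0114 / 1.2120 = -0.0094

-0.01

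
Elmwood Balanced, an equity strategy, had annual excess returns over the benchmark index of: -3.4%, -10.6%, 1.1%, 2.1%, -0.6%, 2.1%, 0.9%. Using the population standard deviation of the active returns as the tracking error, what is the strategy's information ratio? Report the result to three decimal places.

-0.284

Mean return r̄ = -8.40 / 7 = -1.2000%
Σ(r − r̄)² = (-3.4 − (-1.2000))² + (-10.6 − (-1.2000))² + (1.1 − (-1.2000))² + … = 125.0400
σ = √[125.0400 / 7] = 4.2264%
IR = r̄ / tracking error = -1.2000 / 4.2264 = -0.2839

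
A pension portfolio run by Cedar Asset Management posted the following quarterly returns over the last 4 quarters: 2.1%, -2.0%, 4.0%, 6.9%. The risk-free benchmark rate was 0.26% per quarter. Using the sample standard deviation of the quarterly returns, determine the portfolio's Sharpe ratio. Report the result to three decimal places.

0.667

r̄ = (2.1 − 2 + 4 + 6.9) / 4 = 2.7500%
Sample std dev = √[41.7700 / 3] = 3.7314%
Sharpe = (r̄ − rf) / σ = (2.7500 − 0.26) / 3.7314 = 2.4900 / 3.7314 = 0.6673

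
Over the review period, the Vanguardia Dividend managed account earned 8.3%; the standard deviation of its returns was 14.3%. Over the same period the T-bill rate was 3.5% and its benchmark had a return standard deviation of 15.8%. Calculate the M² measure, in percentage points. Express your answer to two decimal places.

8.80

Sharpe = (Rp − Rf) / σp = (8.3% − 3.5%) / 14.3% = 0.3357
M² = Rf + Sharpe × σm = 3.5% + 0.3357 × 15.8% = 8.8041%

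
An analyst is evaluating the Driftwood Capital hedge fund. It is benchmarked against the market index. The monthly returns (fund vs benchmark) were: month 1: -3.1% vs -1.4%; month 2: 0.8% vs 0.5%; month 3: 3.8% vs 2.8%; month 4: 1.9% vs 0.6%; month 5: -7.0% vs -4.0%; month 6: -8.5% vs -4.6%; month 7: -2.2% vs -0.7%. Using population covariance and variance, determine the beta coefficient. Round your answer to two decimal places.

r̄p = -2.0429%,  r̄m = -0.9714%
Cov = Σ(rp − r̄p)(rm − r̄m) / 7 = 10.1812
Var(rm) = Σ(rm − r̄m)² / 7 = 5.9220
β = Cov / Var = 10.1812 / 5.9220 = 1.7192

1.72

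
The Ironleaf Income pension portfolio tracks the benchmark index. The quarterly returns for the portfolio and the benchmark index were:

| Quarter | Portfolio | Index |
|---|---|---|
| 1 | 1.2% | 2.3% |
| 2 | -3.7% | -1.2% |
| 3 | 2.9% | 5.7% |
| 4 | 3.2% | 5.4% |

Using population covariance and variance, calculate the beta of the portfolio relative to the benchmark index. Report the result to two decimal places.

0.96

r̄p = 0.9000%,  r̄m = 3.0500%
Cov = Σ(rp − r̄p)(rm − r̄m) / 4 = 7.5075
Var(rm) = Σ(rm − r̄m)² / 4 = 7.7925
β = Cov / Var = 7.5075 / 7.7925 = 0.9634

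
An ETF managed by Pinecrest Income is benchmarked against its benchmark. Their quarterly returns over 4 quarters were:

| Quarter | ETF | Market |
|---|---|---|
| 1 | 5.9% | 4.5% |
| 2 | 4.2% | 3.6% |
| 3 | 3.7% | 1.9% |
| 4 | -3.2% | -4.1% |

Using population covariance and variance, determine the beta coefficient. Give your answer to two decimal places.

1.03

r̄p = 2.6500%,  r̄m = 1.4750%
Cov = Σ(rp − r̄p)(rm − r̄m) / 4 = 11.5463
Var(rm) = Σ(rm − r̄m)² / 4 = 11.2319
β = Cov / Var = 11.5463 / 11.2319 = 1.0280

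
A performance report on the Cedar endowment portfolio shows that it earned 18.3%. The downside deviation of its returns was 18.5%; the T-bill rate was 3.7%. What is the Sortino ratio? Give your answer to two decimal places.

Sortino = (Rp − Rf) / σd = (18.3% − 3.7%) / 18.5% = 14.60% / 18.5% = 0.7892

0.79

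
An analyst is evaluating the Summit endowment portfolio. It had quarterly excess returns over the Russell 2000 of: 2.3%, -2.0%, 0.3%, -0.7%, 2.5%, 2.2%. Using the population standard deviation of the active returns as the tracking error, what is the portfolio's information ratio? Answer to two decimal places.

0.45

Mean return r̄ = 4.60 / 6 = 0.7667%
Σ(r − r̄)² = 17.4333; population σ = √(17.4333/6) = 1.7046%
IR = r̄ / tracking error = 0.7667 / 1.7046 = 0.4498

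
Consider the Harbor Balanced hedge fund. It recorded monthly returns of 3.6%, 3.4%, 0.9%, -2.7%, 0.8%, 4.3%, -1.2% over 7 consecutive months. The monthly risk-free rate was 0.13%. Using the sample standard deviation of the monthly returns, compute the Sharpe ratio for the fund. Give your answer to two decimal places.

0.45

Mean return r̄ = 9.10 / 7 = 1.3000%
Sample σ = √[Σ(r − r̄)² / 6] = √[41.3600 / 6] = √6.8933 = 2.6255%
Sharpe = (r̄ − rf) / σ = (1.3000 − 0.13) / 2.6255 = 1.1700 / 2.6255 = 0.4456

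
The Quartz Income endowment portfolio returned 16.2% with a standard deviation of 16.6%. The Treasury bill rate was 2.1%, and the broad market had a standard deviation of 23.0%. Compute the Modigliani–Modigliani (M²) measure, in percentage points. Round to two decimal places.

Sharpe = (Rp − Rf) / σp = (16.2% − 2.1%) / 16.6% = 0.8494
M² = Rf + Sharpe × σm = 2.1% + 0.8494 × 23.0% = 21.6362%

21.64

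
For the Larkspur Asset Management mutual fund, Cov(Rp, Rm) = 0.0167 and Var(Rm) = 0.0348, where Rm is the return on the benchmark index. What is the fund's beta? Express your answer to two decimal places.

β = Cov(Rp, Rm) / Var(Rm) = 0.0167 / 0.0348 = 0.4799

0.48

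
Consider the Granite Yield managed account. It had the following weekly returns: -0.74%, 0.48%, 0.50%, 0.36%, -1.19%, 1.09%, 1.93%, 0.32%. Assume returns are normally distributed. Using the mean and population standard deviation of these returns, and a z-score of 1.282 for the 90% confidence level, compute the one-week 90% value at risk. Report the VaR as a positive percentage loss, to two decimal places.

r̄ = (-0.74 + 0.48 + 0.5 + 0.36 − 1.19 + 1.09 + 1.93 + 0.32) / 8 = 2.750 / 8 = 0.3438%
Σ(r − r̄)² = (-0.74 − 0.3438)² + (0.48 − 0.3438)² + (0.5 − 0.3438)² + … = 6.6438
population σ = √(6.6438 / 8) = √0.8305 = 0.9113%
VaR = −(r̄ − z·σ) = −(0.3438 − 1.282 × 0.9113) = −(-0.8245) = 0.8245%

0.82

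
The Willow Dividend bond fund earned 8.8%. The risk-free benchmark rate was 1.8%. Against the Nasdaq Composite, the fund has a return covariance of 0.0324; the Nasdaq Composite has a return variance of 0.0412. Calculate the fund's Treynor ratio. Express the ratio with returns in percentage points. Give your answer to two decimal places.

β = Cov / Var = 0.0324 / 0.0412 = 0.7864
Treynor = (Rp − Rf) / β = (8.8% − 1.8%) / 0.7864 = 7.00 / 0.7864 = 8.9013

8.90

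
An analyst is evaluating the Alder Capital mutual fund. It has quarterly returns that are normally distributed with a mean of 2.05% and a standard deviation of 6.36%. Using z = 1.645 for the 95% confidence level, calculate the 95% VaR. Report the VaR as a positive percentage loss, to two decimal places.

8.41

VaR (as % loss) = −(μ − z·σ) = −(2.05% − 1.645 × 6.36%) = −(-8.4122%) = 8.4122%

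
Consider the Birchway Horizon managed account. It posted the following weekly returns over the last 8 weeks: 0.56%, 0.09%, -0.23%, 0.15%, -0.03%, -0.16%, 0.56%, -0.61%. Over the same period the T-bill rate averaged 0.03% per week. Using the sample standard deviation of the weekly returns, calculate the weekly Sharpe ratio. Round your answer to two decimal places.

r̄ = (0.56 + 0.09 − 0.23 + 0.15 − 0.03 − 0.16 + 0.56 − 0.61) / 8 = 0.0413%
Σ(r − r̄)² = (0.56 − 0.0413)² + (0.09 − 0.0413)² + (-0.23 − 0.0413)² + … = 1.0957
σ = √[1.0957 / 7] = 0.3956%
Sharpe = (r̄ − rf) / σ = (0.0413 − 0.03) / 0.3956 = 0.0113 / 0.3956 = 0.0286

0.03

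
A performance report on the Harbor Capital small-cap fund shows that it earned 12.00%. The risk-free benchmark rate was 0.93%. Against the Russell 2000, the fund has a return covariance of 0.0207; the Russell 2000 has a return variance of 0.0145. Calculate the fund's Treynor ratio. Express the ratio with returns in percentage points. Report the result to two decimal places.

β = Cov / Var = 0.0207 / 0.0145 = 1.4276
Treynor = (Rp − Rf) / β = (12.00% − 0.93%) / 1.4276 = 11.07 / 1.4276 = 7.7543

7.75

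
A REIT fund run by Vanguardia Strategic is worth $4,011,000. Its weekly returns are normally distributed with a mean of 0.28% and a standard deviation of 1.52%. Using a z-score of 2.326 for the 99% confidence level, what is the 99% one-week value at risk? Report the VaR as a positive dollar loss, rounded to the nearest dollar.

Return at the 99% tail: μ − z·σ = 0.28% − 2.326 × 1.52% = 0.28 − 3.53552 = -3.25552%
VaR = −(-3.25552%) × $4,011,000 = 3.25552% × $4,011,000 = $130,579

$130,579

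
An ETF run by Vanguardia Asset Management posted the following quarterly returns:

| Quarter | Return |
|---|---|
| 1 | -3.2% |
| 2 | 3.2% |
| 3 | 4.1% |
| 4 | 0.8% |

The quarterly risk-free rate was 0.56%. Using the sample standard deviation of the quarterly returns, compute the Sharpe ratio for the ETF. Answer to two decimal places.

0.20

r̄ = (-3.2 + 3.2 + 4.1 + 0.8) / 4 = 1.2250%
Σ(r − r̄)² = (-3.2 − 1.2250)² + (3.2 − 1.2250)² + … = 31.9275
sample σ = √(31.9275 / 3) = √10.6425 = 3.2623%
Sharpe = (r̄ − rf) / σ = (1.2250 − 0.56) / 3.2623 = 0.6650 / 3.2623 = 0.2038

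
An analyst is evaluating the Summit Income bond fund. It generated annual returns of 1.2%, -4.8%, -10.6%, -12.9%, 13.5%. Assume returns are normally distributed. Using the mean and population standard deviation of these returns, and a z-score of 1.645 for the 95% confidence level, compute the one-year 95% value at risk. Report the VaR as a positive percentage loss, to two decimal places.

r̄ = (1.2 − 4.8 − 10.6 − 12.9 + 13.5) / 5 = -13.60 / 5 = -2.7200%
Population std dev = √[448.5080 / 5] = 9.4711%
VaR = −(r̄ − z·σ) = −(-2.7200 − 1.645 × 9.4711) = −(-18.3000) = 18.3000%

18.30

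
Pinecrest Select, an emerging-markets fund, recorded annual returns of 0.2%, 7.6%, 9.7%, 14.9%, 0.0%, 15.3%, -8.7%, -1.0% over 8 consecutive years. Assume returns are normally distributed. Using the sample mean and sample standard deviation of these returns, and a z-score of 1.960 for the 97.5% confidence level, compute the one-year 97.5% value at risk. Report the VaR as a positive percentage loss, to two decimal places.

Mean return r̄ = 38.00 / 8 = 4.7500%
Σ(r − r̄)² = (0.2 − 4.7500)² + (7.6 − 4.7500)² + … = 504.1800
σ = √[504.1800 / 7] = 8.4868%
VaR = −(r̄ − z·σ) = −(4.7500 − 1.960 × 8.4868) = −(-11.8841) = 11.8841%

11.88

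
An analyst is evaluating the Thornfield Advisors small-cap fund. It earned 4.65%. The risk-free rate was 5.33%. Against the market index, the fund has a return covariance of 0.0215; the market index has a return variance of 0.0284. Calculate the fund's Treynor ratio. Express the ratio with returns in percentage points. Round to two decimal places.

-0.90

β = Cov / Var = 0.0215 / 0.0284 = 0.7570
Treynor = (Rp − Rf) / β = (4.65% − 5.33%) / 0.7570 = -0.68 / 0.7570 = -0.8983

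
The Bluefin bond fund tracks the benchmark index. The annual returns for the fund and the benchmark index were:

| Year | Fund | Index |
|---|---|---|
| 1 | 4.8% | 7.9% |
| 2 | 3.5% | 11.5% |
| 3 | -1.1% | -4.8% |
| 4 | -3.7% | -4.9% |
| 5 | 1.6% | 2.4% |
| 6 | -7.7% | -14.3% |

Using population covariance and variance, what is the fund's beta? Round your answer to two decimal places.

0.48

r̄p = -0.4333%,  r̄m = -0.3667%
Cov = Σ(rp − r̄p)(rm − r̄m) / 6 = 35.7628
Var(rm) = Σ(rm − r̄m)² / 6 = 75.1922
β = Cov / Var = 35.7628 / 75.1922 = 0.4756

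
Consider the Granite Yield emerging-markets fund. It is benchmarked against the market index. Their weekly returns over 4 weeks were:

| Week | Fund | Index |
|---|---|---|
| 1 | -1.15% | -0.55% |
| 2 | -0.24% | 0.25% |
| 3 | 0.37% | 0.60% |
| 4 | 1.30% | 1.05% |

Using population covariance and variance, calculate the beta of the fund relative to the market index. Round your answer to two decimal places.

1.51

r̄p = 0.0700%,  r̄m = 0.3375%
Cov = Σ(rp − r̄p)(rm − r̄m) / 4 = 0.5163
Var(rm) = Σ(rm − r̄m)² / 4 = 0.3430
β = Cov / Var = 0.5163 / 0.3430 = 1.5052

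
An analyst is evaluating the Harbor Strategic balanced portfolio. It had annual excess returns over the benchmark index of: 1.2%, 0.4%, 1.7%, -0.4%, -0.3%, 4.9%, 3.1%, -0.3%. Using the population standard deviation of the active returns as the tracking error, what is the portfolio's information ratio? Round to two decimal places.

r̄ = (1.2 + 0.4 + 1.7 − 0.4 − 0.3 + 4.9 + 3.1 − 0.3) / 8 = 1.2875%
Population σ = √[Σ(r − r̄)² / 8] = √[25.1888 / 8] = √3.1486 = 1.7744%
IR = r̄ / tracking error = 1.2875 / 1.7744 = 0.7256

0.73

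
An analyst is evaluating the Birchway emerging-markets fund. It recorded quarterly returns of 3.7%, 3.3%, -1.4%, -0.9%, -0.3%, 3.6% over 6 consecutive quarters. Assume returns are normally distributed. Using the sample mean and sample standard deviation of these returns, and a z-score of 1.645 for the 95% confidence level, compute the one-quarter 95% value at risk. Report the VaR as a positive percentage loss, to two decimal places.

2.68

r̄ = (3.7 + 3.3 − 1.4 − 0.9 − 0.3 + 3.6) / 6 = 1.3333%
Σ(r − r̄)² = (3.7 − 1.3333)² + (3.3 − 1.3333)² + … = 29.7333
sample σ = √(29.7333 / 5) = √5.9467 = 2.4386%
VaR = −(r̄ − z·σ) = −(1.3333 − 1.645 × 2.4386) = −(-2.6782) = 2.6782%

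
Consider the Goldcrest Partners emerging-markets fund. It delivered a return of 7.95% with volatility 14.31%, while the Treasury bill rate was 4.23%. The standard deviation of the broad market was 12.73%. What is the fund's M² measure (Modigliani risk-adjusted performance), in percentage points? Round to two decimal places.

Sharpe = (Rp − Rf) / σp = (7.95% − 4.23%) / 14.31% = 0.2600
M² = Rf + Sharpe × σm = 4.23% + 0.2600 × 12.73% = 7.5398%

7.54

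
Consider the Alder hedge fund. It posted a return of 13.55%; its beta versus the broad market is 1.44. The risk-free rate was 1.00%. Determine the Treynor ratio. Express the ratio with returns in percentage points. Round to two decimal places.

8.72

Treynor = (Rp − Rf) / β = (13.55% − 1.00%) / 1.44 = 12.55 / 1.44 = 8.7153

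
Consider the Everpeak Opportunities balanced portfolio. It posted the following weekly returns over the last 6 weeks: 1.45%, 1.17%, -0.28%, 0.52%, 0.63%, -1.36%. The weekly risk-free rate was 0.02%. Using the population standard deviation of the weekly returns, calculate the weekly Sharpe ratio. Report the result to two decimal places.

0.36

Mean return r̄ = 2.130 / 6 = 0.3550%
Σ(r − r̄)² = (1.45 − 0.3550)² + (1.17 − 0.3550)² + (-0.28 − 0.3550)² + … = 5.3106
population σ = √(5.3106 / 6) = √0.8851 = 0.9408%
Sharpe = (r̄ − rf) / σ = (0.3550 − 0.02) / 0.9408 = 0.3350 / 0.9408 = 0.3561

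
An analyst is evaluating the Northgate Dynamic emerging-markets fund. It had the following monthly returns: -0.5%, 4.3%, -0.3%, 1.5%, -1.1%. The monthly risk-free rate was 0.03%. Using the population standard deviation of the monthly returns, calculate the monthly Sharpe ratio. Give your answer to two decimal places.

0.38

r̄ = (-0.5 + 4.3 − 0.3 + 1.5 − 1.1) / 5 = 0.7800%
Population σ = √[Σ(r − r̄)² / 5] = √[19.2480 / 5] = √3.8496 = 1.9620%
Sharpe = (r̄ − rf) / σ = (0.7800 − 0.03) / 1.9620 = 0.7500 / 1.9620 = 0.3823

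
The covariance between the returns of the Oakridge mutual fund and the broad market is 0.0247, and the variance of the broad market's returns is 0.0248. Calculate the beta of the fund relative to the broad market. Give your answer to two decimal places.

β = Cov(Rp, Rm) / Var(Rm) = 0.0247 / 0.0248 = 0.9960

1.00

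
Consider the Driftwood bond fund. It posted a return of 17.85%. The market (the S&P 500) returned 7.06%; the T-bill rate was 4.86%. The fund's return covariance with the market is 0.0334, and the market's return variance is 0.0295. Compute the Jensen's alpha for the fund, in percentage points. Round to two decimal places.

β = Cov / Var = 0.0334 / 0.0295 = 1.1322
E[R] = Rf + β(Rm − Rf) = 4.86% + 1.1322 × (7.06% − 4.86%) = 7.3508%
α = Rp − E[R] = 17.85% − 7.3508% = 10.4992

10.50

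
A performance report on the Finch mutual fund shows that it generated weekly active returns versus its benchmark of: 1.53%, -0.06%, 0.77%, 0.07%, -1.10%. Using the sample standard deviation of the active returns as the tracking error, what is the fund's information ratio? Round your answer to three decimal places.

0.246

Mean return r̄ = 1.210 / 5 = 0.2420%
Σ(r − r̄)² = 3.8595; sample σ = √(3.8595/4) = 0.9823%
IR = r̄ / tracking error = 0.2420 / 0.9823 = 0.2464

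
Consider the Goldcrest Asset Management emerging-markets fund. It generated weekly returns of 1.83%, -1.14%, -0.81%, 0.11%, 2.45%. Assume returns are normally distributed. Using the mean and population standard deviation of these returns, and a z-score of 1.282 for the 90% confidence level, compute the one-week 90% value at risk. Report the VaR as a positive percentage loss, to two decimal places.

Mean return r̄ = 2.440 / 5 = 0.4880%
Population σ = √[Σ(r − r̄)² / 5] = √[10.1285 / 5] = √2.0257 = 1.4233%
VaR = −(r̄ − z·σ) = −(0.4880 − 1.282 × 1.4233) = −(-1.3367) = 1.3367%

1.34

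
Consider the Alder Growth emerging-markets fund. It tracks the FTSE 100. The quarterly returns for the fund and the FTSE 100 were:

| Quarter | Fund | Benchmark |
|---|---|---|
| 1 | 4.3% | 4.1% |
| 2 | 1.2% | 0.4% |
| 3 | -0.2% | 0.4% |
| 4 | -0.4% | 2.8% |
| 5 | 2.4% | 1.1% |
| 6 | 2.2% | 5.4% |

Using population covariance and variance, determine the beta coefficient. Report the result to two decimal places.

r̄p = 1.5833%,  r̄m = 2.3667%
Cov = Σ(rp − r̄p)(rm − r̄m) / 6 = 1.4911
Var(rm) = Σ(rm − r̄m)² / 6 = 3.6222
β = Cov / Var = 1.4911 / 3.6222 = 0.4117

0.41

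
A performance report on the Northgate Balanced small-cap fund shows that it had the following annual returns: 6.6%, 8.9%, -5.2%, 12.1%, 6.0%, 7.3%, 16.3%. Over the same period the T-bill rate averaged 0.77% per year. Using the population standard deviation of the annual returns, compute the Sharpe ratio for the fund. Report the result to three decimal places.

Mean return r̄ = 52.00 / 7 = 7.4286%
Σ(r − r̄)² = (6.6 − 7.4286)² + (8.9 − 7.4286)² + … = 264.9143
population σ = √(264.9143 / 7) = √37.8449 = 6.1518%
Sharpe = (r̄ − rf) / σ = (7.4286 − 0.77) / 6.1518 = 6.6586 / 6.1518 = 1.0824

1.082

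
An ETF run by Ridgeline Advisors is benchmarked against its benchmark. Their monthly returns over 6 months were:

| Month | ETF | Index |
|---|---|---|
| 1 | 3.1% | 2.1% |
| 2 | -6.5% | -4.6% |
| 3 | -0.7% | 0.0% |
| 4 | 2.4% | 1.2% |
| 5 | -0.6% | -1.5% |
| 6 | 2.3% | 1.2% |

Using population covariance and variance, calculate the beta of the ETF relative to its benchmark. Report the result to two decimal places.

r̄p = 0.0000%,  r̄m = -0.2667%
Cov = Σ(rp − r̄p)(rm − r̄m) / 6 = 7.1583
Var(rm) = Σ(rm − r̄m)² / 6 = 5.0456
β = Cov / Var = 7.1583 / 5.0456 = 1.4187

1.42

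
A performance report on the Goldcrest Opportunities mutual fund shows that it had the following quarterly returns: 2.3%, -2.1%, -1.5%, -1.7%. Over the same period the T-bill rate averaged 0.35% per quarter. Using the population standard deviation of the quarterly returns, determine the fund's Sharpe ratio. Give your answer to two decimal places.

Mean return r̄ = -3.00 / 4 = -0.7500%
Σ(r − r̄)² = (2.3 − (-0.7500))² + (-2.1 − (-0.7500))² + … = 12.5900
population σ = √(12.5900 / 4) = √3.1475 = 1.7741%
Sharpe = (r̄ − rf) / σ = (-0.7500 − 0.35) / 1.7741 = -1.1000 / 1.7741 = -0.6200

-0.62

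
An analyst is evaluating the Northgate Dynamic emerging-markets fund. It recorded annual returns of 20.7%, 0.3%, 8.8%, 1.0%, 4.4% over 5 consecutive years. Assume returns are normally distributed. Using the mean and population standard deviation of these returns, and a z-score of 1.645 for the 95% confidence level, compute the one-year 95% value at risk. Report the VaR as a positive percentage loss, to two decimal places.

5.24

r̄ = (20.7 + 0.3 + 8.8 + 1 + 4.4) / 5 = 7.0400%
Σ(r − r̄)² = (20.7 − 7.0400)² + (0.3 − 7.0400)² + (8.8 − 7.0400)² + … = 278.5720
population σ = √(278.5720 / 5) = √55.7144 = 7.4642%
VaR = −(r̄ − z·σ) = −(7.0400 − 1.645 × 7.4642) = −(-5.2386) = 5.2386%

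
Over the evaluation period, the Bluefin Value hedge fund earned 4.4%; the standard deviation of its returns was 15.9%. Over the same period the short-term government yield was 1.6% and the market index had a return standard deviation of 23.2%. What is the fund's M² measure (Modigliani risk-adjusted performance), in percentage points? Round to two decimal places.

5.69

Sharpe = (Rp − Rf) / σp = (4.4% − 1.6%) / 15.9% = 0.1761
M² = Rf + Sharpe × σm = 1.6% + 0.1761 × 23.2% = 5.6855%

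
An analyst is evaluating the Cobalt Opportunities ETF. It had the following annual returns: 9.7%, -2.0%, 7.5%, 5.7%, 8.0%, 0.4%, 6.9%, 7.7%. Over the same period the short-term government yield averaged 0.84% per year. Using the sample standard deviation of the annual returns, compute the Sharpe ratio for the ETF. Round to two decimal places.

μ = (9.7 − 2 + 7.5 + 5.7 + 8 + 0.4 + 6.9 + 7.7) / 8 = 43.90 / 8 = 5.4875%
Sample σ = √[Σ(r − μ)² / 7] = √[116.9888 / 7] = √16.7127 = 4.0881%
Sharpe = (μ − rf) / σ = (5.4875 − 0.84) / 4.0881 = 4.6475 / 4.0881 = 1.1368

1.14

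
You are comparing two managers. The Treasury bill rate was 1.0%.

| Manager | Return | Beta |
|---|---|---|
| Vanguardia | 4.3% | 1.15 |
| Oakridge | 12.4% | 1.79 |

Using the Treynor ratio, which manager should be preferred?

Vanguardia: Treynor = (4.3% − 1.0%) / 1.15 = 2.870
Oakridge: Treynor = (12.4% − 1.0%) / 1.79 = 6.369
Highest: Oakridge (6.369).

Oakridge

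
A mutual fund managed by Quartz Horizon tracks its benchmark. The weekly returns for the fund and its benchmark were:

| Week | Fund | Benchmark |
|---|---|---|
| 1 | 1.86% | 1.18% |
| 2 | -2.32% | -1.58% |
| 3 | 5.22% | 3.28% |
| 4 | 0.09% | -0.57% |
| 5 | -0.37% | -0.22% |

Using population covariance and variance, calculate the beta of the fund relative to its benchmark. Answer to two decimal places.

r̄p = 0.8960%,  r̄m = 0.4180%
Cov = Σ(rp − r̄p)(rm − r̄m) / 5 = 4.2279
Var(rm) = Σ(rm − r̄m)² / 5 = 2.8294
β = Cov / Var = 4.2279 / 2.8294 = 1.4943

1.49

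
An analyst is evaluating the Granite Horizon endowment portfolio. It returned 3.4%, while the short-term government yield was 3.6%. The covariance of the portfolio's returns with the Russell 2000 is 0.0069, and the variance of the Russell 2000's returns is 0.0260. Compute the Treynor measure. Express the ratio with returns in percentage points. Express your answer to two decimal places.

β = Cov / Var = 0.0069 / 0.0260 = 0.2654
Treynor = (Rp − Rf) / β = (3.4% − 3.6%) / 0.2654 = -0.20 / 0.2654 = -0.7536

-0.75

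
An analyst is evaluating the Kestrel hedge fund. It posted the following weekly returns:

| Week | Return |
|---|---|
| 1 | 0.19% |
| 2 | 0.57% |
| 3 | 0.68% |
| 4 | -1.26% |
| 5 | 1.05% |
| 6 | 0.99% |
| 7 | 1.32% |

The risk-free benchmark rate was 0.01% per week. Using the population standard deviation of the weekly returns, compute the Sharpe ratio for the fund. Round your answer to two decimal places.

0.62

r̄ = (0.19 + 0.57 + 0.68 − 1.26 + 1.05 + 0.99 + 1.32) / 7 = 3.540 / 7 = 0.5057%
Σ(r − r̄)² = 4.4458; population σ = √(4.4458/7) = 0.7969%
Sharpe = (r̄ − rf) / σ = (0.5057 − 0.01) / 0.7969 = 0.4957 / 0.7969 = 0.6220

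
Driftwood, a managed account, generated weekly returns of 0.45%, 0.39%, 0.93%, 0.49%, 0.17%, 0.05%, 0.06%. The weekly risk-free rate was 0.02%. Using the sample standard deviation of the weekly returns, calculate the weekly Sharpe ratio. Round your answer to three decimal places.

1.110

Mean return μ = 2.540 / 7 = 0.3629%
Σ(r − μ)² = (0.45 − 0.3629)² + (0.39 − 0.3629)² + … = 0.5729
σ = √[0.5729 / 6] = 0.3090%
Sharpe = (μ − rf) / σ = (0.3629 − 0.02) / 0.3090 = 0.3429 / 0.3090 = 1.1097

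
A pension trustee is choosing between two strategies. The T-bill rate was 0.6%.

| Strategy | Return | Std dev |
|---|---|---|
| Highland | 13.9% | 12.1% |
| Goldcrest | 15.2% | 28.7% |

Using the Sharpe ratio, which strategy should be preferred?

Highland

Highland: Sharpe ratio = (13.9% − 0.6%) / 12.1% = 1.099
Goldcrest: Sharpe ratio = (15.2% − 0.6%) / 28.7% = 0.509
Highest: Highland (1.099).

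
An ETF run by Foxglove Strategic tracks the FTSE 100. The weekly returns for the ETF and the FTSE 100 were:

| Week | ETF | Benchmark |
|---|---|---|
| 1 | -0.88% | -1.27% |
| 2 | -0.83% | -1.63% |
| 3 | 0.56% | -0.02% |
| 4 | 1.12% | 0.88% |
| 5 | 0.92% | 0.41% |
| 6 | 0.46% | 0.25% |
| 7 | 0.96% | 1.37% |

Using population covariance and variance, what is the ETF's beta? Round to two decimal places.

r̄p = 0.3300%,  r̄m = -0.0014%
Cov = Σ(rp − r̄p)(rm − r̄m) / 7 = 0.7508
Var(rm) = Σ(rm − r̄m)² / 7 = 1.0217
β = Cov / Var = 0.7508 / 1.0217 = 0.7349

0.73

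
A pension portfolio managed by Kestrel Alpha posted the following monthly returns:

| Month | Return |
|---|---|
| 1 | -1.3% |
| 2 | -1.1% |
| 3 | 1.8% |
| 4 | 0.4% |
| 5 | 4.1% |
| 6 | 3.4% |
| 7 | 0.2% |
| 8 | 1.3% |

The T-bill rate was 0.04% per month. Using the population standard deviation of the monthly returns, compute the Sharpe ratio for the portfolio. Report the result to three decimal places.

r̄ = (-1.3 − 1.1 + 1.8 + 0.4 + 4.1 + 3.4 + 0.2 + 1.3) / 8 = 8.80 / 8 = 1.1000%
Population σ = √[Σ(r − r̄)² / 8] = √[26.7200 / 8] = √3.3400 = 1.8276%
Sharpe = (r̄ − rf) / σ = (1.1000 − 0.04) / 1.8276 = 1.0600 / 1.8276 = 0.5800

0.580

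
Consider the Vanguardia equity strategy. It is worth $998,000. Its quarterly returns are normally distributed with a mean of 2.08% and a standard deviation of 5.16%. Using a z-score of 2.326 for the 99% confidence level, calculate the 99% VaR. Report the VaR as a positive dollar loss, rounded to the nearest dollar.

$99,023

Return at the 99% tail: μ − z·σ = 2.08% − 2.326 × 5.16% = 2.08 − 12.00216 = -9.92216%
VaR = −(-9.92216%) × $998,000 = 9.92216% × $998,000 = $99,023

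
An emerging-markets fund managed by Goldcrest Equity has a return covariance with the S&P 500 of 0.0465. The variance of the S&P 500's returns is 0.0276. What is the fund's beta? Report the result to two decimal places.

1.68

β = Cov(Rp, Rm) / Var(Rm) = 0.0465 / 0.0276 = 1.6848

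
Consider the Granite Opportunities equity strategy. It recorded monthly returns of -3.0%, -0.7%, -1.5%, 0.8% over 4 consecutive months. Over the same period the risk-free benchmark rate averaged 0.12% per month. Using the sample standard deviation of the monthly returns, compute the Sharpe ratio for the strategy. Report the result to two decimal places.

μ = (-3 − 0.7 − 1.5 + 0.8) / 4 = -4.40 / 4 = -1.1000%
Σ(r − μ)² = 7.5400; sample σ = √(7.5400/3) = 1.5853%
Sharpe = (μ − rf) / σ = (-1.1000 − 0.12) / 1.5853 = -1.2200 / 1.5853 = -0.7696

-0.77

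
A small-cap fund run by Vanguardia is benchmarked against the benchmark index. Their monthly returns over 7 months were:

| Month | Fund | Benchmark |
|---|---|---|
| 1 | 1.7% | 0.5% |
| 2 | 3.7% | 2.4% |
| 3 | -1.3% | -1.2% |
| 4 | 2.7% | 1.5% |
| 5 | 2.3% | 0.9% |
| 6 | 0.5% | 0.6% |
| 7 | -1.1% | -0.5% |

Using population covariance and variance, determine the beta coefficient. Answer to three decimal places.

1.530

r̄p = 1.2143%,  r̄m = 0.6000%
Cov = Σ(rp − r̄p)(rm − r̄m) / 7 = 1.8800
Var(rm) = Σ(rm − r̄m)² / 7 = 1.2286
β = Cov / Var = 1.8800 / 1.2286 = 1.5302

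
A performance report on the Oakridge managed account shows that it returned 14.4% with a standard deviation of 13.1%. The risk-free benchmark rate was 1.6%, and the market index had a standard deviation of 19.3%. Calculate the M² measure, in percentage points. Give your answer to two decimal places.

20.46

Sharpe = (Rp − Rf) / σp = (14.4% − 1.6%) / 13.1% = 0.9771
M² = Rf + Sharpe × σm = 1.6% + 0.9771 × 19.3% = 20.4580%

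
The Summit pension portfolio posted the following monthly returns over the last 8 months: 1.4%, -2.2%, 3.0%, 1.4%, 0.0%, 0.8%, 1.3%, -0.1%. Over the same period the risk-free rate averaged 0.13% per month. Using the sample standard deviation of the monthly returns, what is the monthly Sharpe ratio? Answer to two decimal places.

0.37

μ = (1.4 − 2.2 + 3 + 1.4 + 0 + 0.8 + 1.3 − 0.1) / 8 = 0.7000%
Sample σ = √[Σ(r − μ)² / 7] = √[16.1800 / 7] = √2.3114 = 1.5203%
Sharpe = (μ − rf) / σ = (0.7000 − 0.13) / 1.5203 = 0.5700 / 1.5203 = 0.3749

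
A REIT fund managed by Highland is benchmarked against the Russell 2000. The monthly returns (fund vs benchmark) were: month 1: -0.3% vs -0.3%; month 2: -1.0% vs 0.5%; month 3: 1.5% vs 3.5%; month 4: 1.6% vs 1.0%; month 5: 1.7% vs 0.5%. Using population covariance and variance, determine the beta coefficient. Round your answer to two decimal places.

r̄p = 0.7000%,  r̄m = 1.0400%
Cov = Σ(rp − r̄p)(rm − r̄m) / 5 = 0.7300
Var(rm) = Σ(rm − r̄m)² / 5 = 1.6864
β = Cov / Var = 0.7300 / 1.6864 = 0.4329

0.43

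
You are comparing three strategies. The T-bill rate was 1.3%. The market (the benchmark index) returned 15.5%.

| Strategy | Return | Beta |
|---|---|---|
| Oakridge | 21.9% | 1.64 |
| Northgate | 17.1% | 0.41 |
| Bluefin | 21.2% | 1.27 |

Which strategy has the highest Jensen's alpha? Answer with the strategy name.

Northgate

Oakridge: α = 21.9% − [1.3% + 1.64 × (15.5% − 1.3%)] = -2.688
Northgate: α = 17.1% − [1.3% + 0.41 × (15.5% − 1.3%)] = 9.978
Bluefin: α = 21.2% − [1.3% + 1.27 × (15.5% − 1.3%)] = 1.866
Highest: Northgate (9.978).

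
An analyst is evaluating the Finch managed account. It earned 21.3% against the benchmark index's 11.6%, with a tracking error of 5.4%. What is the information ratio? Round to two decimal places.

IR = (Rp − Rb) / TE = (21.3% − 11.6%) / 5.4% = 9.70% / 5.4% = 1.7963

1.80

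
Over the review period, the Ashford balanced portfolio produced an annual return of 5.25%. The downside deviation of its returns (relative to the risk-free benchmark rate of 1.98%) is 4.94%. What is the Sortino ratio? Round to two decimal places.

0.66

Sortino = (Rp − Rf) / σd = (5.25% − 1.98%) / 4.94% = 3.27% / 4.94% = 0.6619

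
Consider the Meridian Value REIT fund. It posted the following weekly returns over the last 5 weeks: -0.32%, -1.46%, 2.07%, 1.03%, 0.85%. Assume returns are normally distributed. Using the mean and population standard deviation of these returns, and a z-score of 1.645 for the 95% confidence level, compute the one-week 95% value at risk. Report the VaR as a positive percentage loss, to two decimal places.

μ = (-0.32 − 1.46 + 2.07 + 1.03 + 0.85) / 5 = 2.170 / 5 = 0.4340%
Σ(r − μ)² = (-0.32 − 0.4340)² + (-1.46 − 0.4340)² + (2.07 − 0.4340)² + … = 7.3605
population σ = √(7.3605 / 5) = √1.4721 = 1.2133%
VaR = −(μ − z·σ) = −(0.4340 − 1.645 × 1.2133) = −(-1.5619) = 1.5619%

1.56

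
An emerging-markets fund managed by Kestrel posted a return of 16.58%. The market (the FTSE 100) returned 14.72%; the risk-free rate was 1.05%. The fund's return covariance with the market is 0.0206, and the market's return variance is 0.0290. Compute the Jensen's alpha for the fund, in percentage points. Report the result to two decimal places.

β = Cov / Var = 0.0206 / 0.0290 = 0.7103
E[R] = Rf + β(Rm − Rf) = 1.05% + 0.7103 × (14.72% − 1.05%) = 10.7598%
α = Rp − E[R] = 16.58% − 10.7598% = 5.8202

5.82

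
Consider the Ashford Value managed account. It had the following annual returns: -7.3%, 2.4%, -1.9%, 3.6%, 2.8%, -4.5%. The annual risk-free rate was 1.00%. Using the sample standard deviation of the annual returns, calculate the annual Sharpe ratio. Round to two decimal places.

-0.41

μ = (-7.3 + 2.4 − 1.9 + 3.6 + 2.8 − 4.5) / 6 = -4.90 / 6 = -0.8167%
Σ(r − μ)² = 99.7083; sample σ = √(99.7083/5) = 4.4656%
Sharpe = (μ − rf) / σ = (-0.8167 − 1) / 4.4656 = -1.8167 / 4.4656 = -0.4068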